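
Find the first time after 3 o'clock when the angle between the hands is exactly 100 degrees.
At t minutes past 3:00, the hour hand is at 30 x 3 + 0.5t degrees and the minute hand is at 6t degrees.
The smaller angle between them is 100 degrees when |30H - 5.5t| = 100 or |30H - 5.5t| = 260.
With H = 3, solve 30 x 3 - 5.5t = +/- target for each target:
  t = (30 x 3 - 100) / 5.5 = -1.82 (outside (0, 60))
  t = (30 x 3 + 100) / 5.5 = 34.55
  t = (30 x 3 - 260) / 5.5 = -30.91 (outside (0, 60))
  t = (30 x 3 + 260) / 5.5 = 63.64 (outside (0, 60))
Valid solutions in (0, 60): {34.55} minutes.
The first occurrence is t = 34.55 minutes.
The hands form a 100-degree angle at 34.55 minutes past 3:00.

Final answer: 34.55 minutes past 3:00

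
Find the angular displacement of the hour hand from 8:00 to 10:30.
The hour hand moves 0.5 degrees per minute.
Time elapsed: 10:30 - 8:00 = 150 minutes
Angular displacement: 150 x 0.5 = 75 degrees

Final answer: 75 degrees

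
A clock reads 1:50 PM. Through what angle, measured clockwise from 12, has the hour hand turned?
The hour hand moves 30 degrees per hour and 0.5 degrees per minute.
At 1:50: (1) x 30 + 50 x 0.5 = 30 + 25 = 55 degrees

Final answer: 55 degrees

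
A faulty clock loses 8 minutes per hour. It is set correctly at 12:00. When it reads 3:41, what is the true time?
For every 60 true minutes, the faulty clock advances 52 minutes, so 1 faulty-clock minute corresponds to 60/52 true minutes.
From 12:00 to 3:41 on the faulty dial is 221 minutes.
True elapsed: 221 x 60/52 = 255 minutes = 4 hours and 15 minutes.
True time: 12:00 + 4 hours and 15 minutes = 4:15.

Final answer: 4:15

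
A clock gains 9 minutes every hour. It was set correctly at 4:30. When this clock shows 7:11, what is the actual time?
For every 60 true minutes, the faulty clock advances 69 minutes, so 1 faulty-clock minute corresponds to 60/69 true minutes.
From 4:30 to 7:11 on the faulty dial is 161 minutes.
True elapsed: 161 x 60/69 = 140 minutes = 2 hours and 20 minutes.
True time: 4:30 + 2 hours and 20 minutes = 6:50.

Final answer: 6:50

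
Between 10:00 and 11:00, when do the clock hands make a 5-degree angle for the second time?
At t minutes past 10:00, the hour hand is at 30 x 10 + 0.5t degrees and the minute hand is at 6t degrees.
The smaller angle between them is 5 degrees when |30H - 5.5t| = 5 or |30H - 5.5t| = 355.
With H = 10, solve 30 x 10 - 5.5t = +/- target for each target:
  t = (30 x 10 - 5) / 5.5 = 53.64
  t = (30 x 10 + 5) / 5.5 = 55.45
  t = (30 x 10 - 355) / 5.5 = -10 (outside (0, 60))
  t = (30 x 10 + 355) / 5.5 = 119.09 (outside (0, 60))
Valid solutions in (0, 60): {53.64, 55.45} minutes.
The second occurrence is t = 55.45 minutes.
The hands form a 5-degree angle at 55.45 minutes past 10:00.

Final answer: 55.45 minutes past 10:00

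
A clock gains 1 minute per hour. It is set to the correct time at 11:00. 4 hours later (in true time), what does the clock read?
For every 60 true minutes, the faulty clock advances 60 + 1 = 61 minutes.
True elapsed: 4 hours = 240 minutes.
Faulty clock advances: 240 x 61/60 = 244 minutes (drift: 4 minutes ahead).
Shown time: 11:00 + 244 minutes = 3:04.

Final answer: 3:04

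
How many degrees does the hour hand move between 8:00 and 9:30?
The hour hand moves 0.5 degrees per minute.
Time elapsed: 9:30 - 8:00 = 90 minutes
Angular displacement: 90 x 0.5 = 45 degrees

Final answer: 45 degrees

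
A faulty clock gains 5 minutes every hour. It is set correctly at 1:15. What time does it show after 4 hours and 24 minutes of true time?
For every 60 true minutes, the faulty clock advances 60 + 5 = 65 minutes.
True elapsed: 4 hours and 24 minutes = 264 minutes.
Faulty clock advances: 264 x 65/60 = 286 minutes (drift: 22 minutes ahead).
Shown time: 1:15 + 286 minutes = 6:01.

Final answer: 6:01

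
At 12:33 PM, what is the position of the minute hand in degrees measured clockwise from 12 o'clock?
The minute hand moves 6 degrees per minute.
At 12:33: 33 x 6 = 198 degrees

Final answer: 198 degrees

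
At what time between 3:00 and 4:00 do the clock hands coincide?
The minute hand gains 5.5 degrees per minute on the hour hand.
At 3:00, the hour hand is at 90 degrees and the minute hand is at 0 degrees.
The gap is 90 degrees. Time to close: 90/5.5 = 60 x 3/11 = 16.36 minutes.
The hands overlap at 16.36 minutes past 3:00.

Final answer: 16.36 minutes past 3:00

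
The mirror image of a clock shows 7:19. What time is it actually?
Reflection across the vertical (12-6) axis maps a hand at angle A degrees to (360 - A) degrees, which sends a reading of T minutes past 12:00 to (720 - T) minutes past 12:00.
Mirror reads 7:19 = 439 minutes past 12:00.
Actual time: (720 - 439) mod 720 = 281 minutes = 4:41.

Final answer: 4:41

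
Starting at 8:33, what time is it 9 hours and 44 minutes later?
Starting time: 8:33
Adding 44 minutes to 33 minutes: 33 + 44 = 77 minutes = 1 hour and 17 minutes
Adding 9 hours: 8 + 9 + 1 (carry) = 18 - 12 = 6
Final time: 6:17

Final answer: 6:17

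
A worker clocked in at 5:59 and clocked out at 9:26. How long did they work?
From 5:59 to 9:26:
(9 x 60 + 26) - (5 x 60 + 59) = 566 - 359 = 207 minutes
= 3 hours and 27 minutes

Final answer: 3 hours and 27 minutes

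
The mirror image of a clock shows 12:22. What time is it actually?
Reflection across the vertical (12-6) axis maps a hand at angle A degrees to (360 - A) degrees, which sends a reading of T minutes past 12:00 to (720 - T) minutes past 12:00.
Mirror reads 12:22 = 22 minutes past 12:00.
Actual time: (720 - 22) mod 720 = 698 minutes = 11:38.

Final answer: 11:38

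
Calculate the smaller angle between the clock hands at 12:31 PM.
Hour hand position: 0 x 30 + 31 x 0.5 = 15.5 degrees
Minute hand position: 31 x 6 = 186 degrees
Difference: |15.5 - 186| = 170.5 degrees
The angle between the hands is 170.5 degrees

Final answer: 170.5 degrees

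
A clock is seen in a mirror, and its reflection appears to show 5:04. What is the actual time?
Reflection across the vertical (12-6) axis maps a hand at angle A degrees to (360 - A) degrees, which sends a reading of T minutes past 12:00 to (720 - T) minutes past 12:00.
Mirror reads 5:04 = 304 minutes past 12:00.
Actual time: (720 - 304) mod 720 = 416 minutes = 6:56.

Final answer: 6:56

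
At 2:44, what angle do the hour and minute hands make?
Hour hand position: 2 x 30 + 44 x 0.5 = 82 degrees
Minute hand position: 44 x 6 = 264 degrees
Difference: |82 - 264| = 182 degrees
Since 182 > 180, the smaller angle is 360 - 182 = 178 degrees

Final answer: 178 degrees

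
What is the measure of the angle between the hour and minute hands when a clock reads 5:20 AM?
Hour hand position: 5 x 30 + 20 x 0.5 = 160 degrees
Minute hand position: 20 x 6 = 120 degrees
Difference: |160 - 120| = 40 degrees
The angle between the hands is 40 degrees

Final answer: 40 degrees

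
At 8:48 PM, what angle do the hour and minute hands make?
Hour hand position: 8 x 30 + 48 x 0.5 = 264 degrees
Minute hand position: 48 x 6 = 288 degrees
Difference: |264 - 288| = 24 degrees
The angle between the hands is 24 degrees

Final answer: 24 degrees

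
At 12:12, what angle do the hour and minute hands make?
Hour hand position: 0 x 30 + 12 x 0.5 = 6 degrees
Minute hand position: 12 x 6 = 72 degrees
Difference: |6 - 72| = 66 degrees
The angle between the hands is 66 degrees

Final answer: 66 degrees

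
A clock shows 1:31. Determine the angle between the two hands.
Hour hand position: 1 x 30 + 31 x 0.5 = 45.5 degrees
Minute hand position: 31 x 6 = 186 degrees
Difference: |45.5 - 186| = 140.5 degrees
The angle between the hands is 140.5 degrees

Final answer: 140.5 degrees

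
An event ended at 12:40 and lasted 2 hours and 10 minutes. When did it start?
Starting time: 12:40 = 40 total minutes past 12:00
Subtracting: 2 hours and 10 minutes = 130 minutes
40 - 130 = -90 (negative, add 12 hours = 720) = 630 minutes
= 10 hours and 30 minutes past 12:00 = 10:30

Final answer: 10:30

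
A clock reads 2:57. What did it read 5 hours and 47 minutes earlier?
Starting time: 2:57 = 177 total minutes past 12:00
Subtracting: 5 hours and 47 minutes = 347 minutes
177 - 347 = -170 (negative, add 12 hours = 720) = 550 minutes
= 9 hours and 10 minutes past 12:00 = 9:10

Final answer: 9:10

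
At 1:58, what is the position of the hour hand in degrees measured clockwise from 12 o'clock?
The hour hand moves 30 degrees per hour and 0.5 degrees per minute.
At 1:58: (1) x 30 + 58 x 0.5 = 30 + 29 = 59 degrees

Final answer: 59 degrees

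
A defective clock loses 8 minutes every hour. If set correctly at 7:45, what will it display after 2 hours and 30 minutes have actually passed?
For every 60 true minutes, the faulty clock advances 60 - 8 = 52 minutes.
True elapsed: 2 hours and 30 minutes = 150 minutes.
Faulty clock advances: 150 x 52/60 = 130 minutes (drift: 20 minutes behind).
Shown time: 7:45 + 130 minutes = 9:55.

Final answer: 9:55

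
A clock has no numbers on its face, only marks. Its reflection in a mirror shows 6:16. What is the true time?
Reflection across the vertical (12-6) axis maps a hand at angle A degrees to (360 - A) degrees, which sends a reading of T minutes past 12:00 to (720 - T) minutes past 12:00.
Mirror reads 6:16 = 376 minutes past 12:00.
Actual time: (720 - 376) mod 720 = 344 minutes = 5:44.

Final answer: 5:44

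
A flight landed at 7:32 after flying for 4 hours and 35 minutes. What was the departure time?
Starting time: 7:32 = 452 total minutes past 12:00
Subtracting: 4 hours and 35 minutes = 275 minutes
452 - 275 = 177 minutes
= 2 hours and 57 minutes past 12:00 = 2:57

Final answer: 2:57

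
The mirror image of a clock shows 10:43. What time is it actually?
Reflection across the vertical (12-6) axis maps a hand at angle A degrees to (360 - A) degrees, which sends a reading of T minutes past 12:00 to (720 - T) minutes past 12:00.
Mirror reads 10:43 = 643 minutes past 12:00.
Actual time: (720 - 643) mod 720 = 77 minutes = 1:17.

Final answer: 1:17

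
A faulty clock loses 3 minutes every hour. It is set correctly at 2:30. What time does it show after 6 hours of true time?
For every 60 true minutes, the faulty clock advances 60 - 3 = 57 minutes.
True elapsed: 6 hours = 360 minutes.
Faulty clock advances: 360 x 57/60 = 342 minutes (drift: 18 minutes behind).
Shown time: 2:30 + 342 minutes = 8:12.

Final answer: 8:12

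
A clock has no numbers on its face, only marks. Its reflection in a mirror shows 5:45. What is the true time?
Reflection across the vertical (12-6) axis maps a hand at angle A degrees to (360 - A) degrees, which sends a reading of T minutes past 12:00 to (720 - T) minutes past 12:00.
Mirror reads 5:45 = 345 minutes past 12:00.
Actual time: (720 - 345) mod 720 = 375 minutes = 6:15.

Final answer: 6:15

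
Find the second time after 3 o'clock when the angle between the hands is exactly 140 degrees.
At t minutes past 3:00, the hour hand is at 30 x 3 + 0.5t degrees and the minute hand is at 6t degrees.
The smaller angle between them is 140 degrees when |30H - 5.5t| = 140 or |30H - 5.5t| = 220.
With H = 3, solve 30 x 3 - 5.5t = +/- target for each target:
  t = (30 x 3 - 140) / 5.5 = -9.09 (outside (0, 60))
  t = (30 x 3 + 140) / 5.5 = 41.82
  t = (30 x 3 - 220) / 5.5 = -23.64 (outside (0, 60))
  t = (30 x 3 + 220) / 5.5 = 56.36
Valid solutions in (0, 60): {41.82, 56.36} minutes.
The second occurrence is t = 56.36 minutes.
The hands form a 140-degree angle at 56.36 minutes past 3:00.

Final answer: 56.36 minutes past 3:00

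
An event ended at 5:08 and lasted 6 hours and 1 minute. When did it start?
Starting time: 5:08 = 308 total minutes past 12:00
Subtracting: 6 hours and 1 minute = 361 minutes
308 - 361 = -53 (negative, add 12 hours = 720) = 667 minutes
= 11 hours and 7 minutes past 12:00 = 11:07

Final answer: 11:07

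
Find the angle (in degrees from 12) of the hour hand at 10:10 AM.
The hour hand moves 30 degrees per hour and 0.5 degrees per minute.
At 10:10: (10) x 30 + 10 x 0.5 = 300 + 5 = 305 degrees

Final answer: 305 degrees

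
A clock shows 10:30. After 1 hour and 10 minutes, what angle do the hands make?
First find the time 1 hour and 10 minutes after 10:30.
Total minutes: 10 x 60 + 30 + 1 x 60 + 10 = 700.
700 mod 720 = 700 minutes = 11:40.
Now compute the angle at 11:40:
Hour hand: 11 x 30 + 40 x 0.5 = 350 degrees
Minute hand: 40 x 6 = 240 degrees
Difference: |350 - 240| = 110 degrees
The angle is 110 degrees

Final answer: 110 degrees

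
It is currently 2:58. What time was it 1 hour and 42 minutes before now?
Starting time: 2:58 = 178 total minutes past 12:00
Subtracting: 1 hour and 42 minutes = 102 minutes
178 - 102 = 76 minutes
= 1 hour and 16 minutes past 12:00 = 1:16

Final answer: 1:16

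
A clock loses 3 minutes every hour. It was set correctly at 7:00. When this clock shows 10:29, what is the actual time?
For every 60 true minutes, the faulty clock advances 57 minutes, so 1 faulty-clock minute corresponds to 60/57 true minutes.
From 7:00 to 10:29 on the faulty dial is 209 minutes.
True elapsed: 209 x 60/57 = 220 minutes = 3 hours and 40 minutes.
True time: 7:00 + 3 hours and 40 minutes = 10:40.

Final answer: 10:40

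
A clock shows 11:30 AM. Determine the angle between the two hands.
Hour hand position: 11 x 30 + 30 x 0.5 = 345 degrees
Minute hand position: 30 x 6 = 180 degrees
Difference: |345 - 180| = 165 degrees
The angle between the hands is 165 degrees

Final answer: 165 degrees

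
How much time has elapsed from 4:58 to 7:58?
From 4:58 to 7:58:
(7 x 60 + 58) - (4 x 60 + 58) = 478 - 298 = 180 minutes
= 3 hours

Final answer: 3 hours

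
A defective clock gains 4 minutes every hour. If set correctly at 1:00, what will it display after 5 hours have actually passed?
For every 60 true minutes, the faulty clock advances 60 + 4 = 64 minutes.
True elapsed: 5 hours = 300 minutes.
Faulty clock advances: 300 x 64/60 = 320 minutes (drift: 20 minutes ahead).
Shown time: 1:00 + 320 minutes = 6:20.

Final answer: 6:20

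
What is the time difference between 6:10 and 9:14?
From 6:10 to 9:14:
(9 x 60 + 14) - (6 x 60 + 10) = 554 - 370 = 184 minutes
= 3 hours and 4 minutes

Final answer: 3 hours and 4 minutes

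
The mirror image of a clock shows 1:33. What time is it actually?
Reflection across the vertical (12-6) axis maps a hand at angle A degrees to (360 - A) degrees, which sends a reading of T minutes past 12:00 to (720 - T) minutes past 12:00.
Mirror reads 1:33 = 93 minutes past 12:00.
Actual time: (720 - 93) mod 720 = 627 minutes = 10:27.

Final answer: 10:27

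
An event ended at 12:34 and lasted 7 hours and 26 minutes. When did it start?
Starting time: 12:34 = 34 total minutes past 12:00
Subtracting: 7 hours and 26 minutes = 446 minutes
34 - 446 = -412 (negative, add 12 hours = 720) = 308 minutes
= 5 hours and 8 minutes past 12:00 = 5:08

Final answer: 5:08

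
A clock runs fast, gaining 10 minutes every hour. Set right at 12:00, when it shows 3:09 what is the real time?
For every 60 true minutes, the faulty clock advances 70 minutes, so 1 faulty-clock minute corresponds to 60/70 true minutes.
From 12:00 to 3:09 on the faulty dial is 189 minutes.
True elapsed: 189 x 60/70 = 162 minutes = 2 hours and 42 minutes.
True time: 12:00 + 2 hours and 42 minutes = 2:42.

Final answer: 2:42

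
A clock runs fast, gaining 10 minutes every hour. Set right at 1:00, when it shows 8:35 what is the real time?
For every 60 true minutes, the faulty clock advances 70 minutes, so 1 faulty-clock minute corresponds to 60/70 true minutes.
From 1:00 to 8:35 on the faulty dial is 455 minutes.
True elapsed: 455 x 60/70 = 390 minutes = 6 hours and 30 minutes.
True time: 1:00 + 6 hours and 30 minutes = 7:30.

Final answer: 7:30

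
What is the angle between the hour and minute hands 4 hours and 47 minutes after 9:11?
First find the time 4 hours and 47 minutes after 9:11.
Total minutes: 9 x 60 + 11 + 4 x 60 + 47 = 838.
838 mod 720 = 118 minutes = 1:58.
Now compute the angle at 1:58:
Hour hand: 1 x 30 + 58 x 0.5 = 59 degrees
Minute hand: 58 x 6 = 348 degrees
Difference: |59 - 348| = 289 degrees
Smaller angle: 360 - 289 = 71 degrees

Final answer: 71 degrees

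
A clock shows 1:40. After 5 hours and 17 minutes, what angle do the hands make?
First find the time 5 hours and 17 minutes after 1:40.
Total minutes: 1 x 60 + 40 + 5 x 60 + 17 = 417.
417 mod 720 = 417 minutes = 6:57.
Now compute the angle at 6:57:
Hour hand: 6 x 30 + 57 x 0.5 = 208.5 degrees
Minute hand: 57 x 6 = 342 degrees
Difference: |208.5 - 342| = 133.5 degrees
The angle is 133.5 degrees

Final answer: 133.5 degrees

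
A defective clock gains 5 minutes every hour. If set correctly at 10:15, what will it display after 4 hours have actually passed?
For every 60 true minutes, the faulty clock advances 60 + 5 = 65 minutes.
True elapsed: 4 hours = 240 minutes.
Faulty clock advances: 240 x 65/60 = 260 minutes (drift: 20 minutes ahead).
Shown time: 10:15 + 260 minutes = 2:35.

Final answer: 2:35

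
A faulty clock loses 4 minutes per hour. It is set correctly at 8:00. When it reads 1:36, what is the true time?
For every 60 true minutes, the faulty clock advances 56 minutes, so 1 faulty-clock minute corresponds to 60/56 true minutes.
From 8:00 to 1:36 on the faulty dial is 336 minutes.
True elapsed: 336 x 60/56 = 360 minutes = 6 hours.
True time: 8:00 + 6 hours = 2:00.

Final answer: 2:00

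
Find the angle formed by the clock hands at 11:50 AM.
Hour hand position: 11 x 30 + 50 x 0.5 = 355 degrees
Minute hand position: 50 x 6 = 300 degrees
Difference: |355 - 300| = 55 degrees
The angle between the hands is 55 degrees

Final answer: 55 degrees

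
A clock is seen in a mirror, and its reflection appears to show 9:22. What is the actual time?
Reflection across the vertical (12-6) axis maps a hand at angle A degrees to (360 - A) degrees, which sends a reading of T minutes past 12:00 to (720 - T) minutes past 12:00.
Mirror reads 9:22 = 562 minutes past 12:00.
Actual time: (720 - 562) mod 720 = 158 minutes = 2:38.

Final answer: 2:38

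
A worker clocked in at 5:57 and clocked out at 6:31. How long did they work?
From 5:57 to 6:31:
(6 x 60 + 31) - (5 x 60 + 57) = 391 - 357 = 34 minutes
= 34 minutes

Final answer: 34 minutes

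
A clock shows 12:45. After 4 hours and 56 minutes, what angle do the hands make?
First find the time 4 hours and 56 minutes after 12:45.
Total minutes: 12 x 60 + 45 + 4 x 60 + 56 = 1061.
1061 mod 720 = 341 minutes = 5:41.
Now compute the angle at 5:41:
Hour hand: 5 x 30 + 41 x 0.5 = 170.5 degrees
Minute hand: 41 x 6 = 246 degrees
Difference: |170.5 - 246| = 75.5 degrees
The angle is 75.5 degrees

Final answer: 75.5 degrees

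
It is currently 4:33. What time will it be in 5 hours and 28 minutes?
Starting time: 4:33
Adding 28 minutes to 33 minutes: 33 + 28 = 61 minutes = 1 hour and 1 minute
Adding 5 hours: 4 + 5 + 1 (carry) = 10
Final time: 10:01

Final answer: 10:01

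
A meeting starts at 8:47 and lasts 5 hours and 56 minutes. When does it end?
Starting time: 8:47
Adding 56 minutes to 47 minutes: 47 + 56 = 103 minutes = 1 hour and 43 minutes
Adding 5 hours: 8 + 5 + 1 (carry) = 14 - 12 = 2
Final time: 2:43

Final answer: 2:43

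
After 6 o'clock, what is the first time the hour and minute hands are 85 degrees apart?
At t minutes past 6:00, the hour hand is at 30 x 6 + 0.5t degrees and the minute hand is at 6t degrees.
The smaller angle between them is 85 degrees when |30H - 5.5t| = 85 or |30H - 5.5t| = 275.
With H = 6, solve 30 x 6 - 5.5t = +/- target for each target:
  t = (30 x 6 - 85) / 5.5 = 17.27
  t = (30 x 6 + 85) / 5.5 = 48.18
  t = (30 x 6 - 275) / 5.5 = -17.27 (outside (0, 60))
  t = (30 x 6 + 275) / 5.5 = 82.73 (outside (0, 60))
Valid solutions in (0, 60): {17.27, 48.18} minutes.
The first occurrence is t = 17.27 minutes.
The hands form a 85-degree angle at 17.27 minutes past 6:00.

Final answer: 17.27 minutes past 6:00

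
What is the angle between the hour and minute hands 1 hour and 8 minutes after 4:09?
First find the time 1 hour and 8 minutes after 4:09.
Total minutes: 4 x 60 + 9 + 1 x 60 + 8 = 317.
317 mod 720 = 317 minutes = 5:17.
Now compute the angle at 5:17:
Hour hand: 5 x 30 + 17 x 0.5 = 158.5 degrees
Minute hand: 17 x 6 = 102 degrees
Difference: |158.5 - 102| = 56.5 degrees
The angle is 56.5 degrees

Final answer: 56.5 degrees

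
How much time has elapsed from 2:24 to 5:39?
From 2:24 to 5:39:
(5 x 60 + 39) - (2 x 60 + 24) = 339 - 144 = 195 minutes
= 3 hours and 15 minutes

Final answer: 3 hours and 15 minutes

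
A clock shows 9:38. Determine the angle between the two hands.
Hour hand position: 9 x 30 + 38 x 0.5 = 289 degrees
Minute hand position: 38 x 6 = 228 degrees
Difference: |289 - 228| = 61 degrees
The angle between the hands is 61 degrees

Final answer: 61 degrees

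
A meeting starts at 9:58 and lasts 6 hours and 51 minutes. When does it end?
Starting time: 9:58
Adding 51 minutes to 58 minutes: 58 + 51 = 109 minutes = 1 hour and 49 minutes
Adding 6 hours: 9 + 6 + 1 (carry) = 16 - 12 = 4
Final time: 4:49

Final answer: 4:49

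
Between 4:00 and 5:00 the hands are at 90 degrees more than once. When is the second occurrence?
At t minutes past 4:00, the hour hand is at 30 x 4 + 0.5t degrees and the minute hand is at 6t degrees.
The smaller angle between them is 90 degrees when |30H - 5.5t| = 90 or |30H - 5.5t| = 270.
With H = 4, solve 30 x 4 - 5.5t = +/- target for each target:
  t = (30 x 4 - 90) / 5.5 = 5.45
  t = (30 x 4 + 90) / 5.5 = 38.18
  t = (30 x 4 - 270) / 5.5 = -27.27 (outside (0, 60))
  t = (30 x 4 + 270) / 5.5 = 70.91 (outside (0, 60))
Valid solutions in (0, 60): {5.45, 38.18} minutes.
The second occurrence is t = 38.18 minutes.
The hands form a 90-degree angle at 38.18 minutes past 4:00.

Final answer: 38.18 minutes past 4:00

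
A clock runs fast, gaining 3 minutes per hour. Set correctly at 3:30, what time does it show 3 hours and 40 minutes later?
For every 60 true minutes, the faulty clock advances 60 + 3 = 63 minutes.
True elapsed: 3 hours and 40 minutes = 220 minutes.
Faulty clock advances: 220 x 63/60 = 231 minutes (drift: 11 minutes ahead).
Shown time: 3:30 + 231 minutes = 7:21.

Final answer: 7:21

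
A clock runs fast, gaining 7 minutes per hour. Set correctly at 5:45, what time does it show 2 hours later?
For every 60 true minutes, the faulty clock advances 60 + 7 = 67 minutes.
True elapsed: 2 hours = 120 minutes.
Faulty clock advances: 120 x 67/60 = 134 minutes (drift: 14 minutes ahead).
Shown time: 5:45 + 134 minutes = 7:59.

Final answer: 7:59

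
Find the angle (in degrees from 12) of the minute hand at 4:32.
The minute hand moves 6 degrees per minute.
At 4:32: 32 x 6 = 192 degrees

Final answer: 192 degrees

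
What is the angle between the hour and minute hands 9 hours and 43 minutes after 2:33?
First find the time 9 hours and 43 minutes after 2:33.
Total minutes: 2 x 60 + 33 + 9 x 60 + 43 = 736.
736 mod 720 = 16 minutes = 12:16.
Now compute the angle at 12:16:
Hour hand: 0 x 30 + 16 x 0.5 = 8 degrees
Minute hand: 16 x 6 = 96 degrees
Difference: |8 - 96| = 88 degrees
The angle is 88 degrees

Final answer: 88 degrees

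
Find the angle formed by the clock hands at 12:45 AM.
Hour hand position: 0 x 30 + 45 x 0.5 = 22.5 degrees
Minute hand position: 45 x 6 = 270 degrees
Difference: |22.5 - 270| = 247.5 degrees
Since 247.5 > 180, the smaller angle is 360 - 247.5 = 112.5 degrees

Final answer: 112.5 degrees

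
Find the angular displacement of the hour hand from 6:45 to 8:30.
The hour hand moves 0.5 degrees per minute.
Time elapsed: 8:30 - 6:45 = 105 minutes
Angular displacement: 105 x 0.5 = 52.5 degrees

Final answer: 52.5 degrees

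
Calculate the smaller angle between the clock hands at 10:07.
Hour hand position: 10 x 30 + 7 x 0.5 = 303.5 degrees
Minute hand position: 7 x 6 = 42 degrees
Difference: |303.5 - 42| = 261.5 degrees
Since 261.5 > 180, the smaller angle is 360 - 261.5 = 98.5 degrees

Final answer: 98.5 degrees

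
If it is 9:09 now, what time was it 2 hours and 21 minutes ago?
Starting time: 9:09 = 549 total minutes past 12:00
Subtracting: 2 hours and 21 minutes = 141 minutes
549 - 141 = 408 minutes
= 6 hours and 48 minutes past 12:00 = 6:48

Final answer: 6:48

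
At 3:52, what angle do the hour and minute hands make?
Hour hand position: 3 x 30 + 52 x 0.5 = 116 degrees
Minute hand position: 52 x 6 = 312 degrees
Difference: |116 - 312| = 196 degrees
Since 196 > 180, the smaller angle is 360 - 196 = 164 degrees

Final answer: 164 degrees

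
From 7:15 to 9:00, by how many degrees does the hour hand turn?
The hour hand moves 0.5 degrees per minute.
Time elapsed: 9:00 - 7:15 = 105 minutes
Angular displacement: 105 x 0.5 = 52.5 degrees

Final answer: 52.5 degrees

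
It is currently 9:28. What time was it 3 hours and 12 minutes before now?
Starting time: 9:28 = 568 total minutes past 12:00
Subtracting: 3 hours and 12 minutes = 192 minutes
568 - 192 = 376 minutes
= 6 hours and 16 minutes past 12:00 = 6:16

Final answer: 6:16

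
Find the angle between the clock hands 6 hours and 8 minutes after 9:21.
First find the time 6 hours and 8 minutes after 9:21.
Total minutes: 9 x 60 + 21 + 6 x 60 + 8 = 929.
929 mod 720 = 209 minutes = 3:29.
Now compute the angle at 3:29:
Hour hand: 3 x 30 + 29 x 0.5 = 104.5 degrees
Minute hand: 29 x 6 = 174 degrees
Difference: |104.5 - 174| = 69.5 degrees
The angle is 69.5 degrees

Final answer: 69.5 degrees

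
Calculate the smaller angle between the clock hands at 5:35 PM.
Hour hand position: 5 x 30 + 35 x 0.5 = 167.5 degrees
Minute hand position: 35 x 6 = 210 degrees
Difference: |167.5 - 210| = 42.5 degrees
The angle between the hands is 42.5 degrees

Final answer: 42.5 degrees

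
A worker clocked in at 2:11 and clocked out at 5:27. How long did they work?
From 2:11 to 5:27:
(5 x 60 + 27) - (2 x 60 + 11) = 327 - 131 = 196 minutes
= 3 hours and 16 minutes

Final answer: 3 hours and 16 minutes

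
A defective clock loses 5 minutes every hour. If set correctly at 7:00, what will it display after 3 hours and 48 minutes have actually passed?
For every 60 true minutes, the faulty clock advances 60 - 5 = 55 minutes.
True elapsed: 3 hours and 48 minutes = 228 minutes.
Faulty clock advances: 228 x 55/60 = 209 minutes (drift: 19 minutes behind).
Shown time: 7:00 + 209 minutes = 10:29.

Final answer: 10:29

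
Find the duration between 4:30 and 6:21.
From 4:30 to 6:21:
(6 x 60 + 21) - (4 x 60 + 30) = 381 - 270 = 111 minutes
= 1 hour and 51 minutes

Final answer: 1 hour and 51 minutes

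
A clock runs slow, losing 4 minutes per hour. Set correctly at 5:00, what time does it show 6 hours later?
For every 60 true minutes, the faulty clock advances 60 - 4 = 56 minutes.
True elapsed: 6 hours = 360 minutes.
Faulty clock advances: 360 x 56/60 = 336 minutes (drift: 24 minutes behind).
Shown time: 5:00 + 336 minutes = 10:36.

Final answer: 10:36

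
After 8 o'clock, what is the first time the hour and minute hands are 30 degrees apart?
At t minutes past 8:00, the hour hand is at 30 x 8 + 0.5t degrees and the minute hand is at 6t degrees.
The smaller angle between them is 30 degrees when |30H - 5.5t| = 30 or |30H - 5.5t| = 330.
With H = 8, solve 30 x 8 - 5.5t = +/- target for each target:
  t = (30 x 8 - 30) / 5.5 = 38.18
  t = (30 x 8 + 30) / 5.5 = 49.09
  t = (30 x 8 - 330) / 5.5 = -16.36 (outside (0, 60))
  t = (30 x 8 + 330) / 5.5 = 103.64 (outside (0, 60))
Valid solutions in (0, 60): {38.18, 49.09} minutes.
The first occurrence is t = 38.18 minutes.
The hands form a 30-degree angle at 38.18 minutes past 8:00.

Final answer: 38.18 minutes past 8:00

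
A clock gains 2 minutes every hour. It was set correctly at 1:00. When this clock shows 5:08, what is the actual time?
For every 60 true minutes, the faulty clock advances 62 minutes, so 1 faulty-clock minute corresponds to 60/62 true minutes.
From 1:00 to 5:08 on the faulty dial is 248 minutes.
True elapsed: 248 x 60/62 = 240 minutes = 4 hours.
True time: 1:00 + 4 hours = 5:00.

Final answer: 5:00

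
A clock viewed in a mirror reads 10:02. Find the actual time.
Reflection across the vertical (12-6) axis maps a hand at angle A degrees to (360 - A) degrees, which sends a reading of T minutes past 12:00 to (720 - T) minutes past 12:00.
Mirror reads 10:02 = 602 minutes past 12:00.
Actual time: (720 - 602) mod 720 = 118 minutes = 1:58.

Final answer: 1:58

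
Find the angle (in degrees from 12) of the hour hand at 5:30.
The hour hand moves 30 degrees per hour and 0.5 degrees per minute.
At 5:30: (5) x 30 + 30 x 0.5 = 150 + 15 = 165 degrees

Final answer: 165 degrees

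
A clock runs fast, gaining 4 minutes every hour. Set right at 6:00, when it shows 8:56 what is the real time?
For every 60 true minutes, the faulty clock advances 64 minutes, so 1 faulty-clock minute corresponds to 60/64 true minutes.
From 6:00 to 8:56 on the faulty dial is 176 minutes.
True elapsed: 176 x 60/64 = 165 minutes = 2 hours and 45 minutes.
True time: 6:00 + 2 hours and 45 minutes = 8:45.

Final answer: 8:45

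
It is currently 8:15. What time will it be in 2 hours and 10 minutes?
Starting time: 8:15
Adding 10 minutes to 15 minutes: 15 + 10 = 25 minutes
Adding 2 hours: 8 + 2 = 10
Final time: 10:25

Final answer: 10:25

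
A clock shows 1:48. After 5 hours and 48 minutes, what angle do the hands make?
First find the time 5 hours and 48 minutes after 1:48.
Total minutes: 1 x 60 + 48 + 5 x 60 + 48 = 456.
456 mod 720 = 456 minutes = 7:36.
Now compute the angle at 7:36:
Hour hand: 7 x 30 + 36 x 0.5 = 228 degrees
Minute hand: 36 x 6 = 216 degrees
Difference: |228 - 216| = 12 degrees
The angle is 12 degrees

Final answer: 12 degrees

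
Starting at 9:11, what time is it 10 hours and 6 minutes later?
Starting time: 9:11
Adding 6 minutes to 11 minutes: 11 + 6 = 17 minutes
Adding 10 hours: 9 + 10 = 19 - 12 = 7
Final time: 7:17

Final answer: 7:17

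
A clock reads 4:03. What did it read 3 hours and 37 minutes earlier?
Starting time: 4:03 = 243 total minutes past 12:00
Subtracting: 3 hours and 37 minutes = 217 minutes
243 - 217 = 26 minutes
= 26 minutes past 12:00 = 12:26

Final answer: 12:26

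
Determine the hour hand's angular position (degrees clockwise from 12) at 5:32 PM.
The hour hand moves 30 degrees per hour and 0.5 degrees per minute.
At 5:32: (5) x 30 + 32 x 0.5 = 150 + 16 = 166 degrees

Final answer: 166 degrees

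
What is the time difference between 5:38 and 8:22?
From 5:38 to 8:22:
(8 x 60 + 22) - (5 x 60 + 38) = 502 - 338 = 164 minutes
= 2 hours and 44 minutes

Final answer: 2 hours and 44 minutes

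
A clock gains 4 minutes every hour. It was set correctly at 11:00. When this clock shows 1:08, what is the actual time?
For every 60 true minutes, the faulty clock advances 64 minutes, so 1 faulty-clock minute corresponds to 60/64 true minutes.
From 11:00 to 1:08 on the faulty dial is 128 minutes.
True elapsed: 128 x 60/64 = 120 minutes = 2 hours.
True time: 11:00 + 2 hours = 1:00.

Final answer: 1:00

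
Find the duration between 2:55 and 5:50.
From 2:55 to 5:50:
(5 x 60 + 50) - (2 x 60 + 55) = 350 - 175 = 175 minutes
= 2 hours and 55 minutes

Final answer: 2 hours and 55 minutes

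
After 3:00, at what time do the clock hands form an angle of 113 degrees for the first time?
At t minutes past 3:00, the hour hand is at 30 x 3 + 0.5t degrees and the minute hand is at 6t degrees.
The smaller angle between them is 113 degrees when |30H - 5.5t| = 113 or |30H - 5.5t| = 247.
With H = 3, solve 30 x 3 - 5.5t = +/- target for each target:
  t = (30 x 3 - 113) / 5.5 = -4.18 (outside (0, 60))
  t = (30 x 3 + 113) / 5.5 = 36.91
  t = (30 x 3 - 247) / 5.5 = -28.55 (outside (0, 60))
  t = (30 x 3 + 247) / 5.5 = 61.27 (outside (0, 60))
Valid solutions in (0, 60): {36.91} minutes.
The first occurrence is t = 36.91 minutes.
The hands form a 113-degree angle at 36.91 minutes past 3:00.

Final answer: 36.91 minutes past 3:00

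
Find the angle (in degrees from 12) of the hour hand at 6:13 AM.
The hour hand moves 30 degrees per hour and 0.5 degrees per minute.
At 6:13: (6) x 30 + 13 x 0.5 = 180 + 6.5 = 186.5 degrees

Final answer: 186.5 degrees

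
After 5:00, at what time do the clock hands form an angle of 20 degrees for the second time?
At t minutes past 5:00, the hour hand is at 30 x 5 + 0.5t degrees and the minute hand is at 6t degrees.
The smaller angle between them is 20 degrees when |30H - 5.5t| = 20 or |30H - 5.5t| = 340.
With H = 5, solve 30 x 5 - 5.5t = +/- target for each target:
  t = (30 x 5 - 20) / 5.5 = 23.64
  t = (30 x 5 + 20) / 5.5 = 30.91
  t = (30 x 5 - 340) / 5.5 = -34.55 (outside (0, 60))
  t = (30 x 5 + 340) / 5.5 = 89.09 (outside (0, 60))
Valid solutions in (0, 60): {23.64, 30.91} minutes.
The second occurrence is t = 30.91 minutes.
The hands form a 20-degree angle at 30.91 minutes past 5:00.

Final answer: 30.91 minutes past 5:00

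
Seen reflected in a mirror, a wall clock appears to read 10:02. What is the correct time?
Reflection across the vertical (12-6) axis maps a hand at angle A degrees to (360 - A) degrees, which sends a reading of T minutes past 12:00 to (720 - T) minutes past 12:00.
Mirror reads 10:02 = 602 minutes past 12:00.
Actual time: (720 - 602) mod 720 = 118 minutes = 1:58.

Final answer: 1:58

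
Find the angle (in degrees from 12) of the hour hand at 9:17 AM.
The hour hand moves 30 degrees per hour and 0.5 degrees per minute.
At 9:17: (9) x 30 + 17 x 0.5 = 270 + 8.5 = 278.5 degrees

Final answer: 278.5 degrees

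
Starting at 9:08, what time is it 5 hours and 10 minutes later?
Starting time: 9:08
Adding 10 minutes to 8 minutes: 8 + 10 = 18 minutes
Adding 5 hours: 9 + 5 = 14 - 12 = 2
Final time: 2:18

Final answer: 2:18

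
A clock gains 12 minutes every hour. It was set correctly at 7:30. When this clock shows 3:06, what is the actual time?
For every 60 true minutes, the faulty clock advances 72 minutes, so 1 faulty-clock minute corresponds to 60/72 true minutes.
From 7:30 to 3:06 on the faulty dial is 456 minutes.
True elapsed: 456 x 60/72 = 380 minutes = 6 hours and 20 minutes.
True time: 7:30 + 6 hours and 20 minutes = 1:50.

Final answer: 1:50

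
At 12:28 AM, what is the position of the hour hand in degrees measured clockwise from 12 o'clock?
The hour hand moves 30 degrees per hour and 0.5 degrees per minute.
At 12:28: (0) x 30 + 28 x 0.5 = 0 + 14 = 14 degrees

Final answer: 14 degrees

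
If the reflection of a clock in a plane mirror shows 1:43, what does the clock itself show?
Reflection across the vertical (12-6) axis maps a hand at angle A degrees to (360 - A) degrees, which sends a reading of T minutes past 12:00 to (720 - T) minutes past 12:00.
Mirror reads 1:43 = 103 minutes past 12:00.
Actual time: (720 - 103) mod 720 = 617 minutes = 10:17.

Final answer: 10:17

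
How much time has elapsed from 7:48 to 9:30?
From 7:48 to 9:30:
(9 x 60 + 30) - (7 x 60 + 48) = 570 - 468 = 102 minutes
= 1 hour and 42 minutes

Final answer: 1 hour and 42 minutes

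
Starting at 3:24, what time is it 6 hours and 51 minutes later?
Starting time: 3:24
Adding 51 minutes to 24 minutes: 24 + 51 = 75 minutes = 1 hour and 15 minutes
Adding 6 hours: 3 + 6 + 1 (carry) = 10
Final time: 10:15

Final answer: 10:15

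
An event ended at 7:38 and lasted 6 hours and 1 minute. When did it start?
Starting time: 7:38 = 458 total minutes past 12:00
Subtracting: 6 hours and 1 minute = 361 minutes
458 - 361 = 97 minutes
= 1 hour and 37 minutes past 12:00 = 1:37

Final answer: 1:37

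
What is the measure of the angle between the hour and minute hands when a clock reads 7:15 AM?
Hour hand position: 7 x 30 + 15 x 0.5 = 217.5 degrees
Minute hand position: 15 x 6 = 90 degrees
Difference: |217.5 - 90| = 127.5 degrees
The angle between the hands is 127.5 degrees

Final answer: 127.5 degrees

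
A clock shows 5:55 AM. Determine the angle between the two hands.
Hour hand position: 5 x 30 + 55 x 0.5 = 177.5 degrees
Minute hand position: 55 x 6 = 330 degrees
Difference: |177.5 - 330| = 152.5 degrees
The angle between the hands is 152.5 degrees

Final answer: 152.5 degrees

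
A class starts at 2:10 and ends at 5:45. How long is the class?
From 2:10 to 5:45:
(5 x 60 + 45) - (2 x 60 + 10) = 345 - 130 = 215 minutes
= 3 hours and 35 minutes

Final answer: 3 hours and 35 minutes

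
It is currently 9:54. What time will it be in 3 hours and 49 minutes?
Starting time: 9:54
Adding 49 minutes to 54 minutes: 54 + 49 = 103 minutes = 1 hour and 43 minutes
Adding 3 hours: 9 + 3 + 1 (carry) = 13 - 12 = 1
Final time: 1:43

Final answer: 1:43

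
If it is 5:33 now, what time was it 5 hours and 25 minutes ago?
Starting time: 5:33 = 333 total minutes past 12:00
Subtracting: 5 hours and 25 minutes = 325 minutes
333 - 325 = 8 minutes
= 8 minutes past 12:00 = 12:08

Final answer: 12:08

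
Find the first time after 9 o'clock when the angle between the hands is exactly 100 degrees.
At t minutes past 9:00, the hour hand is at 30 x 9 + 0.5t degrees and the minute hand is at 6t degrees.
The smaller angle between them is 100 degrees when |30H - 5.5t| = 100 or |30H - 5.5t| = 260.
With H = 9, solve 30 x 9 - 5.5t = +/- target for each target:
  t = (30 x 9 - 100) / 5.5 = 30.91
  t = (30 x 9 + 100) / 5.5 = 67.27 (outside (0, 60))
  t = (30 x 9 - 260) / 5.5 = 1.82
  t = (30 x 9 + 260) / 5.5 = 96.36 (outside (0, 60))
Valid solutions in (0, 60): {1.82, 30.91} minutes.
The first occurrence is t = 1.82 minutes.
The hands form a 100-degree angle at 1.82 minutes past 9:00.

Final answer: 1.82 minutes past 9:00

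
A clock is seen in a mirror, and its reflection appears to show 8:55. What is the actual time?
Reflection across the vertical (12-6) axis maps a hand at angle A degrees to (360 - A) degrees, which sends a reading of T minutes past 12:00 to (720 - T) minutes past 12:00.
Mirror reads 8:55 = 535 minutes past 12:00.
Actual time: (720 - 535) mod 720 = 185 minutes = 3:05.

Final answer: 3:05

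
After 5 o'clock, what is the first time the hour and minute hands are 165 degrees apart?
At t minutes past 5:00, the hour hand is at 30 x 5 + 0.5t degrees and the minute hand is at 6t degrees.
The smaller angle between them is 165 degrees when |30H - 5.5t| = 165 or |30H - 5.5t| = 195.
With H = 5, solve 30 x 5 - 5.5t = +/- target for each target:
  t = (30 x 5 - 165) / 5.5 = -2.73 (outside (0, 60))
  t = (30 x 5 + 165) / 5.5 = 57.27
  t = (30 x 5 - 195) / 5.5 = -8.18 (outside (0, 60))
  t = (30 x 5 + 195) / 5.5 = 62.73 (outside (0, 60))
Valid solutions in (0, 60): {57.27} minutes.
The first occurrence is t = 57.27 minutes.
The hands form a 165-degree angle at 57.27 minutes past 5:00.

Final answer: 57.27 minutes past 5:00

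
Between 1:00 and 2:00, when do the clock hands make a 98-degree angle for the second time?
At t minutes past 1:00, the hour hand is at 30 x 1 + 0.5t degrees and the minute hand is at 6t degrees.
The smaller angle between them is 98 degrees when |30H - 5.5t| = 98 or |30H - 5.5t| = 262.
With H = 1, solve 30 x 1 - 5.5t = +/- target for each target:
  t = (30 x 1 - 98) / 5.5 = -12.36 (outside (0, 60))
  t = (30 x 1 + 98) / 5.5 = 23.27
  t = (30 x 1 - 262) / 5.5 = -42.18 (outside (0, 60))
  t = (30 x 1 + 262) / 5.5 = 53.09
Valid solutions in (0, 60): {23.27, 53.09} minutes.
The second occurrence is t = 53.09 minutes.
The hands form a 98-degree angle at 53.09 minutes past 1:00.

Final answer: 53.09 minutes past 1:00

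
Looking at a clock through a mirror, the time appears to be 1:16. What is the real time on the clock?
Reflection across the vertical (12-6) axis maps a hand at angle A degrees to (360 - A) degrees, which sends a reading of T minutes past 12:00 to (720 - T) minutes past 12:00.
Mirror reads 1:16 = 76 minutes past 12:00.
Actual time: (720 - 76) mod 720 = 644 minutes = 10:44.

Final answer: 10:44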